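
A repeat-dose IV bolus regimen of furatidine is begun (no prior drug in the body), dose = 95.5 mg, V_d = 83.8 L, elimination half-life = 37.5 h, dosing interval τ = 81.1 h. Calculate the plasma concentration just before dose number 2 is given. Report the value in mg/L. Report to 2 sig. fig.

C₀ per dose = Dose / Vd = 95.5 / 83.8 = 1.140 mg/L
k = ln2 / t½ = 0.693147 / 37.5 = 0.01848 h⁻¹
Fraction remaining after one interval: r = e^(−kτ) = e^(−0.01848 × 81.1) = 0.2234
Before dose 2, 1 dose has been given (aged 1τ).
C_trough = C₀ × r = 1.140 × 0.2234 = 0.2547 mg/L

0.25 mg/L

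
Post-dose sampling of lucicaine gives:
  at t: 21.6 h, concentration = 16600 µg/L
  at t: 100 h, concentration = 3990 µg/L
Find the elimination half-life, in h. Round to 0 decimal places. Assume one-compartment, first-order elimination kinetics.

k = ln(C₁/C₂) / (t₂ − t₁) = ln(16600/3990) / (100 − 21.6)
  = 1.426 / 78.40 = 0.01819 h⁻¹
t½ = ln2 / k = 0.693147 / 0.01819 = 38.11 h

38 h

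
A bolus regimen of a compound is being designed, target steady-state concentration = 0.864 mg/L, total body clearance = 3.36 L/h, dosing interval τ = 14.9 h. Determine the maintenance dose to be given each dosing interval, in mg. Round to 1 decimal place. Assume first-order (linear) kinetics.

At steady state, Dose/τ = Css × CL.
Dose = Css × CL × τ = 0.864 × 3.360 × 14.9 = 43.26 mg

43.3 mg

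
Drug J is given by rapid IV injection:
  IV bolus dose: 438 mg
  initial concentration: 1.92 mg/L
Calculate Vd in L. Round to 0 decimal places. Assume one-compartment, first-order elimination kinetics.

Vd = Dose / C₀ = 438.0 / 1.92 = 228.1 L

228 L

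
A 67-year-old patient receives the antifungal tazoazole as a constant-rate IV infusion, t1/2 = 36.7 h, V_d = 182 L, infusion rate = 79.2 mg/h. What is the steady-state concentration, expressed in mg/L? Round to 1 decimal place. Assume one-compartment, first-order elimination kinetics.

23.0 mg/L

k = ln2 / t½ = 0.693147 / 36.7 = 0.01889 h⁻¹
CL = k × Vd = 0.01889 × 182 = 3.438 L/h
At steady state Css = R₀ / CL = 79.2 / 3.438 = 23.04 mg/L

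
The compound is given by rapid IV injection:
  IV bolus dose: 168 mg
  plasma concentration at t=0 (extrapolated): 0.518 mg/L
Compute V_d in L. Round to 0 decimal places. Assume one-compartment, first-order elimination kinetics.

324 L

Vd = Dose / C₀ = 168.0 / 0.518 = 324.3 L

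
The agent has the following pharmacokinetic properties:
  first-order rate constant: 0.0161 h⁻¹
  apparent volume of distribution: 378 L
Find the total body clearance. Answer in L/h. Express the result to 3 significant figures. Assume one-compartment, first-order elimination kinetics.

CL = k × Vd = 0.0161 × 378 = 6.086 L/h

6.09 L/h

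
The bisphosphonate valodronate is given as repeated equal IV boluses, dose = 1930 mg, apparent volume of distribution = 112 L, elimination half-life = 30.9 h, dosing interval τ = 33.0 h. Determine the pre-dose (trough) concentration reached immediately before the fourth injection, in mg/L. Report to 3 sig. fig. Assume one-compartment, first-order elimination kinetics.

14.0 mg/L

C₀ per dose = Dose / Vd = 1930 / 112 = 17.23 mg/L
k = ln2 / t½ = 0.693147 / 30.9 = 0.02243 h⁻¹
Fraction remaining after one interval: r = e^(−kτ) = e^(−0.02243 × 33.0) = 0.4770
Before dose 4, 3 doses have been given (aged 1τ, 2τ, 3τ).
C_trough = C₀ × (r + r² + … + r^3) = C₀ × r(1−r^3)/(1−r)
        = 17.23 × 0.4770 × (1 − 0.1085) / (1 − 0.4770) = 14.01 mg/L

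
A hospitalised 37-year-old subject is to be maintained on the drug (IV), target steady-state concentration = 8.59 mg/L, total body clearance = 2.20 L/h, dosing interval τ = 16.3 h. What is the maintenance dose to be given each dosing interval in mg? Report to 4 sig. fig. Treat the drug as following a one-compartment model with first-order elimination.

308.0 mg

At steady state, Dose/τ = Css × CL.
Dose = Css × CL × τ = 8.59 × 2.200 × 16.3 = 308.0 mg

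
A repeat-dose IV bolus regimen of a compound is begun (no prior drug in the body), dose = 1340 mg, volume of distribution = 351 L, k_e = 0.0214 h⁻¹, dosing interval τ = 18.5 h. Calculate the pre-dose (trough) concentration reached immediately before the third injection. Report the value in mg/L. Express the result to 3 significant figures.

4.30 mg/L

C₀ per dose = Dose / Vd = 1340 / 351 = 3.818 mg/L
Fraction remaining after one interval: r = e^(−kτ) = e^(−0.02140 × 18.5) = 0.6731
Before dose 3, 2 doses have been given (aged 1τ, 2τ).
C_trough = C₀ × (r + r²) = 3.818 × (0.6731 + 0.4531) = 4.300 mg/L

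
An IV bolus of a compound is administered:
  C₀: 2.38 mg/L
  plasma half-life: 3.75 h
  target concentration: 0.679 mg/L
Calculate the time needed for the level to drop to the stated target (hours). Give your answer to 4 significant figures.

6.786 h

k = ln2 / t½ = 0.693147 / 3.75 = 0.1848 h⁻¹
t = ln(C₀ / C) / k = ln(2.380 / 0.679) / 0.1848
  = ln(3.505) / 0.1848 = 1.254 / 0.1848 = 6.786 h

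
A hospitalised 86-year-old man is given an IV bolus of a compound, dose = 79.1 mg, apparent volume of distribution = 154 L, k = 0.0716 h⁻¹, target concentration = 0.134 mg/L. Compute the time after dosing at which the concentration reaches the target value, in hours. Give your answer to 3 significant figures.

18.8 h

C₀ = Dose / Vd = 79.10 / 154 = 0.5136 mg/L
t = ln(C₀ / C) / k = ln(0.5136 / 0.134) / 0.07160
  = ln(3.833) / 0.07160 = 1.344 / 0.07160 = 18.77 h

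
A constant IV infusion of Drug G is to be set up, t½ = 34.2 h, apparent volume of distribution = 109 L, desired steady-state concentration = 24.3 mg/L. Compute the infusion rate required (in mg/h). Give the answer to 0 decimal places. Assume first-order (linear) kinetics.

k = ln2 / t½ = 0.693147 / 34.2 = 0.02027 h⁻¹
CL = k × Vd = 0.02027 × 109 = 2.209 L/h
At steady state, infusion rate R₀ = Css × CL = 24.3 × 2.209 = 53.68 mg/h

54 mg/h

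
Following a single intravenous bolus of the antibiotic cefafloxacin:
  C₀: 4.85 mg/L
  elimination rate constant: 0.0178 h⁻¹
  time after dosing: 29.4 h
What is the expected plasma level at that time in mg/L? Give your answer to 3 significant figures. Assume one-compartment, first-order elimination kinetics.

C = C₀ · e^(−k·t) = 4.850 × e^(−0.01780 × 29.4)
  = 4.850 × 0.5926 = 2.874 mg/L

2.87 mg/L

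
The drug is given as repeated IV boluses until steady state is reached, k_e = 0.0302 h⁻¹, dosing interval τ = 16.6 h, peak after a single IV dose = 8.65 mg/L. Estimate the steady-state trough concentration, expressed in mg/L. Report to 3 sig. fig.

e^(−kτ) = e^(−0.03020 × 16.6) = 0.6057
Accumulation ratio R = 1 / (1 − e^(−kτ)) = 1 / (1 − 0.6057) = 2.536
Steady-state trough = C₀ × R × e^(−kτ) = 8.65 × 2.536 × 0.6057 = 13.29 mg/L

13.3 mg/L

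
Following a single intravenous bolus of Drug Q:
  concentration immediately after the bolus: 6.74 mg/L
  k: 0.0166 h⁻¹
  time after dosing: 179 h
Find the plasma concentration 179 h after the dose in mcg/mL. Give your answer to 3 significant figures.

C = C₀ · e^(−k·t) = 6.740 × e^(−0.01660 × 179)
  = 6.740 × 0.05123 = 0.3453 mg/L
(0.3453 mg/L = 0.3453 mcg/mL)

0.345 mcg/mL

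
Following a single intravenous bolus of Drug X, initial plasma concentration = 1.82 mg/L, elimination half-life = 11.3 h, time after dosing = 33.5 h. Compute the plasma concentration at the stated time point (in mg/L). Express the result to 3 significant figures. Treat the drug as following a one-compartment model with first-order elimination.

k = ln2 / t½ = 0.693147 / 11.3 = 0.06134 h⁻¹
C = C₀ · e^(−k·t) = 1.820 × e^(−0.06134 × 33.5)
  = 1.820 × 0.1281 = 0.2331 mg/L

0.233 mg/L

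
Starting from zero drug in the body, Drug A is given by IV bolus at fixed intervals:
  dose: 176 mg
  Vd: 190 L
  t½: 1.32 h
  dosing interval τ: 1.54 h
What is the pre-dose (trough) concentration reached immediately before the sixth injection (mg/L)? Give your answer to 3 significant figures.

0.731 mg/L

C₀ per dose = Dose / Vd = 176 / 190 = 0.9263 mg/L
k = ln2 / t½ = 0.693147 / 1.32 = 0.5251 h⁻¹
Fraction remaining after one interval: r = e^(−kτ) = e^(−0.5251 × 1.54) = 0.4455
Before dose 6, 5 doses have been given (aged 1τ, 2τ, 3τ, 4τ, 5τ).
C_trough = C₀ × (r + r² + … + r^5) = C₀ × r(1−r^5)/(1−r)
        = 0.9263 × 0.4455 × (1 − 0.01755) / (1 − 0.4455) = 0.7312 mg/L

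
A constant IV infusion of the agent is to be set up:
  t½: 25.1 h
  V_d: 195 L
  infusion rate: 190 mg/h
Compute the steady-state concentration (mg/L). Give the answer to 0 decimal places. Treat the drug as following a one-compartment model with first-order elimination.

k = ln2 / t½ = 0.693147 / 25.1 = 0.02762 h⁻¹
CL = k × Vd = 0.02762 × 195 = 5.386 L/h
At steady state Css = R₀ / CL = 190 / 5.386 = 35.28 mg/L

35 mg/L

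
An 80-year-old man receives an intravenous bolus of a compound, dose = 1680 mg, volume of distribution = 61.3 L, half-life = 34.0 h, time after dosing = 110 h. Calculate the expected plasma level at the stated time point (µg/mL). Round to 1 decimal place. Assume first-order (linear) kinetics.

2.9 µg/mL

C₀ = Dose / Vd = 1680 / 61.3 = 27.41 mg/L
k = ln2 / t½ = 0.693147 / 34.0 = 0.02039 h⁻¹
C = C₀ · e^(−k·t) = 27.41 × e^(−0.02039 × 110)
  = 27.41 × 0.1062 = 2.911 mg/L
(2.911 mg/L = 2.911 µg/mL)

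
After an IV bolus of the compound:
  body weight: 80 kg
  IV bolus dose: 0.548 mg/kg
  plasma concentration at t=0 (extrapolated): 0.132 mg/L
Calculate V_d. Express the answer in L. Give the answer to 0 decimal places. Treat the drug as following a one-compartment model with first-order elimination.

332 L

Dose = 0.548 × 80 = 43.84 mg
Vd = Dose / C₀ = 43.84 / 0.132 = 332.1 L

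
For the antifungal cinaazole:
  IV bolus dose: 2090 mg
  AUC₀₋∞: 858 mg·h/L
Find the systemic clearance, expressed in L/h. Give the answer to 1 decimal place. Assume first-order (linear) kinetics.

CL = Dose / AUC = 2090 / 858 = 2.436 L/h

2.4 L/h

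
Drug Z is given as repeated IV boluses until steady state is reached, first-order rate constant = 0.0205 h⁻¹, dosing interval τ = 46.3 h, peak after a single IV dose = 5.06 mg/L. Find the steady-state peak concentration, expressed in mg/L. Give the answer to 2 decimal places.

8.26 mg/L

e^(−kτ) = e^(−0.02050 × 46.3) = 0.3871
Accumulation ratio R = 1 / (1 − e^(−kτ)) = 1 / (1 − 0.3871) = 1.632
Steady-state peak = C₀ × R = 5.06 × 1.632 = 8.258 mg/L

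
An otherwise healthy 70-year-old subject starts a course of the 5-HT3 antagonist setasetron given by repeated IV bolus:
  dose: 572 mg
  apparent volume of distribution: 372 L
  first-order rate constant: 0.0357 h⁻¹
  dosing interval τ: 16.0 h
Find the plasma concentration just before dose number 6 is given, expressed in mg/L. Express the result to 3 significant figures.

1.88 mg/L

C₀ per dose = Dose / Vd = 572 / 372 = 1.538 mg/L
Fraction remaining after one interval: r = e^(−kτ) = e^(−0.03570 × 16.0) = 0.5648
Before dose 6, 5 doses have been given (aged 1τ, 2τ, 3τ, 4τ, 5τ).
C_trough = C₀ × (r + r² + … + r^5) = C₀ × r(1−r^5)/(1−r)
        = 1.538 × 0.5648 × (1 − 0.05747) / (1 − 0.5648) = 1.881 mg/L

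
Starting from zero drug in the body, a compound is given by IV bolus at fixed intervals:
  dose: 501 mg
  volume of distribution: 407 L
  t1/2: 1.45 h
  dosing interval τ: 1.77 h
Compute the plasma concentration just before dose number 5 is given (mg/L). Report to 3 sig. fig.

0.894 mg/L

C₀ per dose = Dose / Vd = 501 / 407 = 1.231 mg/L
k = ln2 / t½ = 0.693147 / 1.45 = 0.4780 h⁻¹
Fraction remaining after one interval: r = e^(−kτ) = e^(−0.4780 × 1.77) = 0.4291
Before dose 5, 4 doses have been given (aged 1τ, 2τ, 3τ, 4τ).
C_trough = C₀ × (r + r² + … + r^4) = C₀ × r(1−r^4)/(1−r)
        = 1.231 × 0.4291 × (1 − 0.03390) / (1 − 0.4291) = 0.8939 mg/L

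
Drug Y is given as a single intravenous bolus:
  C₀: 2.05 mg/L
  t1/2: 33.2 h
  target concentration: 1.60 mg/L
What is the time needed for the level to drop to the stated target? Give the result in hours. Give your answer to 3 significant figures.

11.9 h

k = ln2 / t½ = 0.693147 / 33.2 = 0.02088 h⁻¹
t = ln(C₀ / C) / k = ln(2.050 / 1.60) / 0.02088
  = ln(1.281) / 0.02088 = 0.2476 / 0.02088 = 11.86 h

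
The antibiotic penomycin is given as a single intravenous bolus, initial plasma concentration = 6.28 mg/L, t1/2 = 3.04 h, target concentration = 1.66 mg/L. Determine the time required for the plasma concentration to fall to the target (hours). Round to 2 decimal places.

5.84 h

k = ln2 / t½ = 0.693147 / 3.04 = 0.2280 h⁻¹
t = ln(C₀ / C) / k = ln(6.280 / 1.66) / 0.2280
  = ln(3.783) / 0.2280 = 1.331 / 0.2280 = 5.838 h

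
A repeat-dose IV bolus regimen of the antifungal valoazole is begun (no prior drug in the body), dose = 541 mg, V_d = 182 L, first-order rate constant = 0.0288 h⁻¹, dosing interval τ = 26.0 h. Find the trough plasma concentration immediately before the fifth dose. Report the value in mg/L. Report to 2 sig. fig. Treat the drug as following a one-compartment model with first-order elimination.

2.5 mg/L

C₀ per dose = Dose / Vd = 541 / 182 = 2.973 mg/L
Fraction remaining after one interval: r = e^(−kτ) = e^(−0.02880 × 26.0) = 0.4729
Before dose 5, 4 doses have been given (aged 1τ, 2τ, 3τ, 4τ).
C_trough = C₀ × (r + r² + … + r^4) = C₀ × r(1−r^4)/(1−r)
        = 2.973 × 0.4729 × (1 − 0.05001) / (1 − 0.4729) = 2.534 mg/L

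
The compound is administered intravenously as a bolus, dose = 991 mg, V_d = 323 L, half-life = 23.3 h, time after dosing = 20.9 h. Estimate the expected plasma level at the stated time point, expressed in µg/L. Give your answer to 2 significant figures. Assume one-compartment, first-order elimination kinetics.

C₀ = Dose / Vd = 991.0 / 323 = 3.068 mg/L
k = ln2 / t½ = 0.693147 / 23.3 = 0.02975 h⁻¹
C = C₀ · e^(−k·t) = 3.068 × e^(−0.02975 × 20.9)
  = 3.068 × 0.5370 = 1.648 mg/L
Convert: 1.648 mg/L × 1000 = 1648 µg/L

1600 µg/L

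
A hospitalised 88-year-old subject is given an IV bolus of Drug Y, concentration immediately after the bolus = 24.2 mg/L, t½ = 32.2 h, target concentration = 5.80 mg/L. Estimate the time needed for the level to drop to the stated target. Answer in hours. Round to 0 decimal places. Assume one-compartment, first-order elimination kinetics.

66 h

k = ln2 / t½ = 0.693147 / 32.2 = 0.02153 h⁻¹
t = ln(C₀ / C) / k = ln(24.20 / 5.80) / 0.02153
  = ln(4.172) / 0.02153 = 1.428 / 0.02153 = 66.33 h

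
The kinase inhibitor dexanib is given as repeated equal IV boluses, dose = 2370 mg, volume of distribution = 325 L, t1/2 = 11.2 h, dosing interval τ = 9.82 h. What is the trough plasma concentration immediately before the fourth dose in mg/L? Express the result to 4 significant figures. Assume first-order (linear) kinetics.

7.312 mg/L

C₀ per dose = Dose / Vd = 2370 / 325 = 7.292 mg/L
k = ln2 / t½ = 0.693147 / 11.2 = 0.06189 h⁻¹
Fraction remaining after one interval: r = e^(−kτ) = e^(−0.06189 × 9.82) = 0.5446
Before dose 4, 3 doses have been given (aged 1τ, 2τ, 3τ).
C_trough = C₀ × (r + r² + … + r^3) = C₀ × r(1−r^3)/(1−r)
        = 7.292 × 0.5446 × (1 − 0.1615) / (1 − 0.5446) = 7.312 mg/L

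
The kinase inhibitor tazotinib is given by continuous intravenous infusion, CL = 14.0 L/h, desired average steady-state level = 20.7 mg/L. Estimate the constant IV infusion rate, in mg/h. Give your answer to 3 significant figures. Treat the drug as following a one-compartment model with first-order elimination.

290 mg/h

At steady state, infusion rate R₀ = Css × CL = 20.7 × 14.00 = 289.8 mg/h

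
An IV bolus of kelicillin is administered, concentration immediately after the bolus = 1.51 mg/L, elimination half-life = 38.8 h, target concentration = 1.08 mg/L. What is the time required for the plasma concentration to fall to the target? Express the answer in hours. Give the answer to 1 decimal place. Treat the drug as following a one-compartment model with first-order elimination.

k = ln2 / t½ = 0.693147 / 38.8 = 0.01786 h⁻¹
t = ln(C₀ / C) / k = ln(1.510 / 1.08) / 0.01786
  = ln(1.398) / 0.01786 = 0.3350 / 0.01786 = 18.76 h

18.8 h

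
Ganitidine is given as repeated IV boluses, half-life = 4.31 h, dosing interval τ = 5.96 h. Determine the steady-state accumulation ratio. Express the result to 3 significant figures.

k = ln2 / t½ = 0.693147 / 4.31 = 0.1608 h⁻¹
e^(−kτ) = e^(−0.1608 × 5.96) = 0.3835
Accumulation ratio R = 1 / (1 − e^(−kτ)) = 1 / (1 − 0.3835) = 1.622

1.62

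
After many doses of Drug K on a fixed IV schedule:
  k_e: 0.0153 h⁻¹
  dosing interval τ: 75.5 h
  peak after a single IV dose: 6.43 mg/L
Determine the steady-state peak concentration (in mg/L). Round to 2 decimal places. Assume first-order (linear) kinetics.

9.39 mg/L

e^(−kτ) = e^(−0.01530 × 75.5) = 0.3150
Accumulation ratio R = 1 / (1 − e^(−kτ)) = 1 / (1 − 0.3150) = 1.460
Steady-state peak = C₀ × R = 6.43 × 1.460 = 9.388 mg/L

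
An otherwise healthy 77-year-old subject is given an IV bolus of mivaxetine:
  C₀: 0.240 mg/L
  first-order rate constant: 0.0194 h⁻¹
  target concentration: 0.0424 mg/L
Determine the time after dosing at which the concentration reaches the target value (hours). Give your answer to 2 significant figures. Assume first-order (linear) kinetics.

t = ln(C₀ / C) / k = ln(0.2400 / 0.0424) / 0.01940
  = ln(5.660) / 0.01940 = 1.733 / 0.01940 = 89.33 h

89 h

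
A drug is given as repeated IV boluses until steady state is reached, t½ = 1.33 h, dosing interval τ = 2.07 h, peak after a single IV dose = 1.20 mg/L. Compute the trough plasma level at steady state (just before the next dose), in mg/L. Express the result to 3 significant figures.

k = ln2 / t½ = 0.693147 / 1.33 = 0.5212 h⁻¹
e^(−kτ) = e^(−0.5212 × 2.07) = 0.3400
Accumulation ratio R = 1 / (1 − e^(−kτ)) = 1 / (1 − 0.3400) = 1.515
Steady-state trough = C₀ × R × e^(−kτ) = 1.20 × 1.515 × 0.3400 = 0.6181 mg/L

0.618 mg/L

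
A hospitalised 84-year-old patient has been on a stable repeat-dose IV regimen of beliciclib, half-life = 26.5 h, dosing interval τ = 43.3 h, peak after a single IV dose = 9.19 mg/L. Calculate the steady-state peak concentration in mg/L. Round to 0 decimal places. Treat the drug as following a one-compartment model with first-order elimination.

14 mg/L

k = ln2 / t½ = 0.693147 / 26.5 = 0.02616 h⁻¹
e^(−kτ) = e^(−0.02616 × 43.3) = 0.3222
Accumulation ratio R = 1 / (1 − e^(−kτ)) = 1 / (1 − 0.3222) = 1.475
Steady-state peak = C₀ × R = 9.19 × 1.475 = 13.56 mg/L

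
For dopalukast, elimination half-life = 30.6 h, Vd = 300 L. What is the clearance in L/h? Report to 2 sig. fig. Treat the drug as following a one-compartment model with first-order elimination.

k = ln2 / t½ = 0.693147 / 30.6 = 0.02265 h⁻¹
CL = k × Vd = 0.02265 × 300 = 6.795 L/h

6.8 L/h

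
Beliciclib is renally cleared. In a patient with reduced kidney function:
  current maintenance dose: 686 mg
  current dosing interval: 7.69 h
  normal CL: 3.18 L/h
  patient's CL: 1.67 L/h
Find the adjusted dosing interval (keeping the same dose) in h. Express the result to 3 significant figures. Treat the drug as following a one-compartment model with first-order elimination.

To keep the same average steady-state level, dosing rate must scale with clearance.
CL ratio = 1.67 / 3.18 = 0.5252
New interval (same dose) = 7.69 / 0.5252 = 14.64 h

14.6 h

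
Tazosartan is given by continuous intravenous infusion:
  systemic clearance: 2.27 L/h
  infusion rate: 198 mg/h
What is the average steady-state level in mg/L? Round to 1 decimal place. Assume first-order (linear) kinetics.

At steady state Css = R₀ / CL = 198 / 2.270 = 87.22 mg/L

87.2 mg/L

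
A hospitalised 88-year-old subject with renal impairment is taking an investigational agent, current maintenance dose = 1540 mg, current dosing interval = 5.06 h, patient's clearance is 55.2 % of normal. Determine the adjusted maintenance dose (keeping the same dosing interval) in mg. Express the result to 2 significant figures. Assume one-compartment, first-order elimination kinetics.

850 mg

To keep the same average steady-state level, dosing rate must scale with clearance.
CL ratio = 55.2 / 100 = 0.5520
New dose (same interval) = 1540 × 0.5520 = 850.1 mg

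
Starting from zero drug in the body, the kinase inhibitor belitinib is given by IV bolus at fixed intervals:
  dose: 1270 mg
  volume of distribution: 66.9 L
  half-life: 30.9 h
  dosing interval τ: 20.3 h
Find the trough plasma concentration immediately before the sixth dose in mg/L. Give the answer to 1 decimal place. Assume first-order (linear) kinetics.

C₀ per dose = Dose / Vd = 1270 / 66.9 = 18.98 mg/L
k = ln2 / t½ = 0.693147 / 30.9 = 0.02243 h⁻¹
Fraction remaining after one interval: r = e^(−kτ) = e^(−0.02243 × 20.3) = 0.6342
Before dose 6, 5 doses have been given (aged 1τ, 2τ, 3τ, 4τ, 5τ).
C_trough = C₀ × (r + r² + … + r^5) = C₀ × r(1−r^5)/(1−r)
        = 18.98 × 0.6342 × (1 − 0.1026) / (1 − 0.6342) = 29.53 mg/L

29.5 mg/L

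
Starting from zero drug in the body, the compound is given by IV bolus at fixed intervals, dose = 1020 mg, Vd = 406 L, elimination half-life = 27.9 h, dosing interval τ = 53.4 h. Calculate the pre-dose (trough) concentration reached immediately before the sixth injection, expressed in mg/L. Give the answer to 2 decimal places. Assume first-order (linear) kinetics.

0.91 mg/L

C₀ per dose = Dose / Vd = 1020 / 406 = 2.512 mg/L
k = ln2 / t½ = 0.693147 / 27.9 = 0.02484 h⁻¹
Fraction remaining after one interval: r = e^(−kτ) = e^(−0.02484 × 53.4) = 0.2654
Before dose 6, 5 doses have been given (aged 1τ, 2τ, 3τ, 4τ, 5τ).
C_trough = C₀ × (r + r² + … + r^5) = C₀ × r(1−r^5)/(1−r)
        = 2.512 × 0.2654 × (1 − 0.001317) / (1 − 0.2654) = 0.9064 mg/L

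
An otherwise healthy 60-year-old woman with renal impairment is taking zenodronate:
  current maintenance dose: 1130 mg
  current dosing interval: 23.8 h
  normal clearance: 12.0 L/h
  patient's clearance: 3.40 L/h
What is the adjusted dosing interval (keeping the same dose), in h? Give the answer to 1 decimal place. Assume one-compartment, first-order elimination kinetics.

To keep the same average steady-state level, dosing rate must scale with clearance.
CL ratio = 3.40 / 12.0 = 0.2833
New interval (same dose) = 23.8 / 0.2833 = 84.01 h

84.0 h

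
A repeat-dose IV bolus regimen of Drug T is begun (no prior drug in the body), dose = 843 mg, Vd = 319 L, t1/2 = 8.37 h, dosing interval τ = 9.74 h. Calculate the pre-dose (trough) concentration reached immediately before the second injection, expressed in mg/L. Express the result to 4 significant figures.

C₀ per dose = Dose / Vd = 843 / 319 = 2.643 mg/L
k = ln2 / t½ = 0.693147 / 8.37 = 0.08281 h⁻¹
Fraction remaining after one interval: r = e^(−kτ) = e^(−0.08281 × 9.74) = 0.4464
Before dose 2, 1 dose has been given (aged 1τ).
C_trough = C₀ × r = 2.643 × 0.4464 = 1.180 mg/L

1.180 mg/L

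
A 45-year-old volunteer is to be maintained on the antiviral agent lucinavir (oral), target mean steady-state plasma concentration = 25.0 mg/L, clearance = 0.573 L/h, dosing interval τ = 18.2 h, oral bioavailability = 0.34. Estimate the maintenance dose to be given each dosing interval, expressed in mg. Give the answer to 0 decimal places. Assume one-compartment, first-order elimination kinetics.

At steady state, F × (Dose/τ) = Css × CL.
Dose = Css × CL × τ / F = 25.0 × 0.5730 × 18.2 / 0.34 = 766.8 mg

767 mg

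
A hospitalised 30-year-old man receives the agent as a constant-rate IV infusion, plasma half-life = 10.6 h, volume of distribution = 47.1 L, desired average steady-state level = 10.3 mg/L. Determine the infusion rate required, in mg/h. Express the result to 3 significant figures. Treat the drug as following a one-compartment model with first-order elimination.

k = ln2 / t½ = 0.693147 / 10.6 = 0.06539 h⁻¹
CL = k × Vd = 0.06539 × 47.1 = 3.080 L/h
At steady state, infusion rate R₀ = Css × CL = 10.3 × 3.080 = 31.72 mg/h

31.7 mg/h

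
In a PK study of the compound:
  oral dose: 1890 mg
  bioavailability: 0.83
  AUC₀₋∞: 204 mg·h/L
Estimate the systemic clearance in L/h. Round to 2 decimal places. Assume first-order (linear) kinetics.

7.69 L/h

CL = F·Dose / AUC = 0.83 × 1890 / 204 = 7.690 L/h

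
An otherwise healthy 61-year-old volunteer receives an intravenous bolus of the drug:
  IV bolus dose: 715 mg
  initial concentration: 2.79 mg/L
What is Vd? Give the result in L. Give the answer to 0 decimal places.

256 L

Vd = Dose / C₀ = 715.0 / 2.79 = 256.3 L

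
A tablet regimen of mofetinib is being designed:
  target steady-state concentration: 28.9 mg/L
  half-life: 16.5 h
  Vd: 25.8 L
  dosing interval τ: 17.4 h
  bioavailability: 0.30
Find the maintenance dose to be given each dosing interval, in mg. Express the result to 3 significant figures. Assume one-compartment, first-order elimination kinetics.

1820 mg

k = ln2 / t½ = 0.693147 / 16.5 = 0.04201 h⁻¹
CL = k × Vd = 0.04201 × 25.8 = 1.084 L/h
At steady state, F × (Dose/τ) = Css × CL.
Dose = Css × CL × τ / F = 28.9 × 1.084 × 17.4 / 0.30 = 1817 mg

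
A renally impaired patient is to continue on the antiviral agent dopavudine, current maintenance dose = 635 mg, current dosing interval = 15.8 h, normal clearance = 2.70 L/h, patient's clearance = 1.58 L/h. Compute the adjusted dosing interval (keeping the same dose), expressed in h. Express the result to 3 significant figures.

27.0 h

To keep the same average steady-state level, dosing rate must scale with clearance.
CL ratio = 1.58 / 2.70 = 0.5852
New interval (same dose) = 15.8 / 0.5852 = 27.00 h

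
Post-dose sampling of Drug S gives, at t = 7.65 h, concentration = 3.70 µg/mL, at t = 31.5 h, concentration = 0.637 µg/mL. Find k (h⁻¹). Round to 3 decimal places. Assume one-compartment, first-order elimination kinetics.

0.074 h⁻¹

k = ln(C₁/C₂) / (t₂ − t₁) = ln(3.70/0.637) / (31.5 − 7.65)
  = 1.759 / 23.85 = 0.07375 h⁻¹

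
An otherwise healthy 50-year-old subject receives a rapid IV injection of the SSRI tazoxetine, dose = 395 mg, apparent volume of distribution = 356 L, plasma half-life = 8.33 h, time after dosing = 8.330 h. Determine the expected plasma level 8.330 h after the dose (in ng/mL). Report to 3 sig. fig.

C₀ = Dose / Vd = 395.0 / 356 = 1.110 mg/L
k = ln2 / t½ = 0.693147 / 8.33 = 0.08321 h⁻¹
t / t½ = 8.330 / 8.33 = 1 half-lives
C = C₀ × (1/2)^1 = 1.110 × 0.5000 = 0.5550 mg/L
Convert: 0.5550 mg/L × 1000 = 555.0 ng/mL

555 ng/mL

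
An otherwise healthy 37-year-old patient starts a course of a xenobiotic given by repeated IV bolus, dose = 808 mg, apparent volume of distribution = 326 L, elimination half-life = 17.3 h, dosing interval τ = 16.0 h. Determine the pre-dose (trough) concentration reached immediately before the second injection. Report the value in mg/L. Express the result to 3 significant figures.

1.31 mg/L

C₀ per dose = Dose / Vd = 808 / 326 = 2.479 mg/L
k = ln2 / t½ = 0.693147 / 17.3 = 0.04007 h⁻¹
Fraction remaining after one interval: r = e^(−kτ) = e^(−0.04007 × 16.0) = 0.5267
Before dose 2, 1 dose has been given (aged 1τ).
C_trough = C₀ × r = 2.479 × 0.5267 = 1.306 mg/L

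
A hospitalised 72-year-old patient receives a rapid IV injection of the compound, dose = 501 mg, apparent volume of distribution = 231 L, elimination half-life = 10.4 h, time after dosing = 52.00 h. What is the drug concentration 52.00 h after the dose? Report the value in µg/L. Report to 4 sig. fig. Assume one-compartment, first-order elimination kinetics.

67.78 µg/L

C₀ = Dose / Vd = 501.0 / 231 = 2.169 mg/L
k = ln2 / t½ = 0.693147 / 10.4 = 0.06665 h⁻¹
t / t½ = 52.00 / 10.4 = 5 half-lives
C = C₀ × (1/2)^5 = 2.169 × 0.03125 = 0.06778 mg/L
Convert: 0.06778 mg/L × 1000 = 67.78 µg/L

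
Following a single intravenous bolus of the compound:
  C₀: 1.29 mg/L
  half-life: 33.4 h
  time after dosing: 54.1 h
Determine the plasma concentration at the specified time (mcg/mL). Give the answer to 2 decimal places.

0.42 mcg/mL

k = ln2 / t½ = 0.693147 / 33.4 = 0.02075 h⁻¹
C = C₀ · e^(−k·t) = 1.290 × e^(−0.02075 × 54.1)
  = 1.290 × 0.3254 = 0.4198 mg/L
(0.4198 mg/L = 0.4198 mcg/mL)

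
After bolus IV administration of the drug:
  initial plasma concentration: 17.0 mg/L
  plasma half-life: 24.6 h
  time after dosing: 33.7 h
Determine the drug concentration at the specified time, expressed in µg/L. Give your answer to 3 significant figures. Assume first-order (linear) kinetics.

k = ln2 / t½ = 0.693147 / 24.6 = 0.02818 h⁻¹
C = C₀ · e^(−k·t) = 17.00 × e^(−0.02818 × 33.7)
  = 17.00 × 0.3869 = 6.577 mg/L
Convert: 6.577 mg/L × 1000 = 6577 µg/L

6580 µg/L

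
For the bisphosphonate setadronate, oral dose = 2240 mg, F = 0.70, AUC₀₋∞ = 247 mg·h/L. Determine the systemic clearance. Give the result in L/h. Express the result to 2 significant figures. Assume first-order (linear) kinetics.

6.3 L/h

CL = F·Dose / AUC = 0.70 × 2240 / 247 = 6.348 L/h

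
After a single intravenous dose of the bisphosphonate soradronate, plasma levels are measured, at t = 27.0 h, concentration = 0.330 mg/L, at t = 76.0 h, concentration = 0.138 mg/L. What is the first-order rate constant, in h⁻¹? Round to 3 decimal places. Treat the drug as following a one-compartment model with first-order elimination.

k = ln(C₁/C₂) / (t₂ − t₁) = ln(0.330/0.138) / (76.0 − 27.0)
  = 0.8718 / 49.00 = 0.01779 h⁻¹

0.018 h⁻¹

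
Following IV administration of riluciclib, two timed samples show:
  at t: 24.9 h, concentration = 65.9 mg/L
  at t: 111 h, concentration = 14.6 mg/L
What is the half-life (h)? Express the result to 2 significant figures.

k = ln(C₁/C₂) / (t₂ − t₁) = ln(65.9/14.6) / (111 − 24.9)
  = 1.507 / 86.10 = 0.01750 h⁻¹
t½ = ln2 / k = 0.693147 / 0.01750 = 39.61 h

40 h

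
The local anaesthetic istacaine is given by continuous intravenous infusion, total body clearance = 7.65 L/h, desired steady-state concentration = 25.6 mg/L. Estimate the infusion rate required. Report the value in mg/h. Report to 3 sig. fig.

196 mg/h

At steady state, infusion rate R₀ = Css × CL = 25.6 × 7.650 = 195.8 mg/h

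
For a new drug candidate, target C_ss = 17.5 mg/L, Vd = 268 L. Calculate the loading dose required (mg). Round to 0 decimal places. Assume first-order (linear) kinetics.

4690 mg

LD = Css × Vd = 17.5 × 268 = 4690 mg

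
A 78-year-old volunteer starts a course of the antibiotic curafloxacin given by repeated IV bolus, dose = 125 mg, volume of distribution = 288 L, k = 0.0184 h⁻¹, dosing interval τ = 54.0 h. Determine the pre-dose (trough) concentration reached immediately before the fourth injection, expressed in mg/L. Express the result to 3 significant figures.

C₀ per dose = Dose / Vd = 125 / 288 = 0.4340 mg/L
Fraction remaining after one interval: r = e^(−kτ) = e^(−0.01840 × 54.0) = 0.3702
Before dose 4, 3 doses have been given (aged 1τ, 2τ, 3τ).
C_trough = C₀ × (r + r² + … + r^3) = C₀ × r(1−r^3)/(1−r)
        = 0.4340 × 0.3702 × (1 − 0.05074) / (1 − 0.3702) = 0.2422 mg/L

0.242 mg/L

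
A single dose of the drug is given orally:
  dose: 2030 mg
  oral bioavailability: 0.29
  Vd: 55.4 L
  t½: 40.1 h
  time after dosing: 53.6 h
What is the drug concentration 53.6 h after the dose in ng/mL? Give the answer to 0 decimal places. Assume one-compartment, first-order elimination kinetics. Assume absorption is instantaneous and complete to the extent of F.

Amount reaching circulation = F × Dose = 0.29 × 2030 = 588.7 mg
C₀ = F·Dose / Vd = 588.7 / 55.4 = 10.63 mg/L
k = ln2 / t½ = 0.693147 / 40.1 = 0.01729 h⁻¹
C = C₀ · e^(−k·t) = 10.63 × e^(−0.01729 × 53.6)
  = 10.63 × 0.3958 = 4.207 mg/L
Convert: 4.207 mg/L × 1000 = 4207 ng/mL

4207 ng/mL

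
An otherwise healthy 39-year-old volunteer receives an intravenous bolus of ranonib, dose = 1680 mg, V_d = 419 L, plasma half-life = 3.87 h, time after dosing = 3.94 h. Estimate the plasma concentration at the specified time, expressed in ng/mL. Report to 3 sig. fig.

1980 ng/mL

C₀ = Dose / Vd = 1680 / 419 = 4.010 mg/L
k = ln2 / t½ = 0.693147 / 3.87 = 0.1791 h⁻¹
C = C₀ · e^(−k·t) = 4.010 × e^(−0.1791 × 3.94)
  = 4.010 × 0.4938 = 1.980 mg/L
Convert: 1.980 mg/L × 1000 = 1980 ng/mL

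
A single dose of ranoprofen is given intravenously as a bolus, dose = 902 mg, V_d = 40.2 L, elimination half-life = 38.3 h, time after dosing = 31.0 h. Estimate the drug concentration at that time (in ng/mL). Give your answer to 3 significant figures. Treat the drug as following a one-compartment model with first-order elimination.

12800 ng/mL

C₀ = Dose / Vd = 902.0 / 40.2 = 22.44 mg/L
k = ln2 / t½ = 0.693147 / 38.3 = 0.01810 h⁻¹
C = C₀ · e^(−k·t) = 22.44 × e^(−0.01810 × 31.0)
  = 22.44 × 0.5706 = 12.80 mg/L
Convert: 12.80 mg/L × 1000 = 12800 ng/mL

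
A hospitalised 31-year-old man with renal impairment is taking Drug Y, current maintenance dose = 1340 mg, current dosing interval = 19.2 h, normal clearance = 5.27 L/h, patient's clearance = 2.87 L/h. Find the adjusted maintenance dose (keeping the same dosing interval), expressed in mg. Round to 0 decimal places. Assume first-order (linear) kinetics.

730 mg

To keep the same average steady-state level, dosing rate must scale with clearance.
CL ratio = 2.87 / 5.27 = 0.5446
New dose (same interval) = 1340 × 0.5446 = 729.8 mg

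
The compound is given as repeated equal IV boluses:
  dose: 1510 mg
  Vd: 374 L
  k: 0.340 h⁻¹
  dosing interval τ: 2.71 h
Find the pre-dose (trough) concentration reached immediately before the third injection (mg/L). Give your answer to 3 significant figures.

2.25 mg/L

C₀ per dose = Dose / Vd = 1510 / 374 = 4.037 mg/L
Fraction remaining after one interval: r = e^(−kτ) = e^(−0.3400 × 2.71) = 0.3980
Before dose 3, 2 doses have been given (aged 1τ, 2τ).
C_trough = C₀ × (r + r²) = 4.037 × (0.3980 + 0.1584) = 2.246 mg/L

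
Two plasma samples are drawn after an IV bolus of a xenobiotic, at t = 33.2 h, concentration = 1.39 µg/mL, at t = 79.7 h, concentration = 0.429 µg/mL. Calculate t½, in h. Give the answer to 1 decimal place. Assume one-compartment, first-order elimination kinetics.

k = ln(C₁/C₂) / (t₂ − t₁) = ln(1.39/0.429) / (79.7 − 33.2)
  = 1.176 / 46.50 = 0.02529 h⁻¹
t½ = ln2 / k = 0.693147 / 0.02529 = 27.41 h

27.4 h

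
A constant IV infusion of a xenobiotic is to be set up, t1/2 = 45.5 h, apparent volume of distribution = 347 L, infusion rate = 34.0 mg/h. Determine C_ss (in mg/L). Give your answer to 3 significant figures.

6.43 mg/L

k = ln2 / t½ = 0.693147 / 45.5 = 0.01523 h⁻¹
CL = k × Vd = 0.01523 × 347 = 5.285 L/h
At steady state Css = R₀ / CL = 34.0 / 5.285 = 6.433 mg/L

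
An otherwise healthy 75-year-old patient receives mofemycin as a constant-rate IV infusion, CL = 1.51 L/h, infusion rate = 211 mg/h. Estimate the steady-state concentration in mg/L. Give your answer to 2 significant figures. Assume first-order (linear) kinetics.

At steady state Css = R₀ / CL = 211 / 1.510 = 139.7 mg/L

140 mg/L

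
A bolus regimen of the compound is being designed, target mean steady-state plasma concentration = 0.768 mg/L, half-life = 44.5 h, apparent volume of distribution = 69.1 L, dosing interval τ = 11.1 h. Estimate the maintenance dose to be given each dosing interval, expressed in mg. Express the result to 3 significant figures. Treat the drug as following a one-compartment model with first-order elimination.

9.18 mg

k = ln2 / t½ = 0.693147 / 44.5 = 0.01558 h⁻¹
CL = k × Vd = 0.01558 × 69.1 = 1.077 L/h
At steady state, Dose/τ = Css × CL.
Dose = Css × CL × τ = 0.768 × 1.077 × 11.1 = 9.181 mg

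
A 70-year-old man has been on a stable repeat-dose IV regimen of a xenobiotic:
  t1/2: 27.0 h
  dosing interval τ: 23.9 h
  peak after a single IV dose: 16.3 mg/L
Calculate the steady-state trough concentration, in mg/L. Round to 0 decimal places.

k = ln2 / t½ = 0.693147 / 27.0 = 0.02567 h⁻¹
e^(−kτ) = e^(−0.02567 × 23.9) = 0.5414
Accumulation ratio R = 1 / (1 − e^(−kτ)) = 1 / (1 − 0.5414) = 2.181
Steady-state trough = C₀ × R × e^(−kτ) = 16.3 × 2.181 × 0.5414 = 19.25 mg/L

19 mg/L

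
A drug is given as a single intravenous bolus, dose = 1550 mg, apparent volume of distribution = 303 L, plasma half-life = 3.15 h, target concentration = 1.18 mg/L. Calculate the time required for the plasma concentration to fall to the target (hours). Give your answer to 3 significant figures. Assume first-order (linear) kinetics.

C₀ = Dose / Vd = 1550 / 303 = 5.116 mg/L
k = ln2 / t½ = 0.693147 / 3.15 = 0.2200 h⁻¹
t = ln(C₀ / C) / k = ln(5.116 / 1.18) / 0.2200
  = ln(4.336) / 0.2200 = 1.467 / 0.2200 = 6.668 h

6.67 h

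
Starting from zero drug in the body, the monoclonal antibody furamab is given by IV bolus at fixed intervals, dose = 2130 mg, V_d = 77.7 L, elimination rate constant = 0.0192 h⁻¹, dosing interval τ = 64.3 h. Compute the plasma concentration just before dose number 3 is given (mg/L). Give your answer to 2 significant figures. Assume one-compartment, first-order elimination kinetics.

10 mg/L

C₀ per dose = Dose / Vd = 2130 / 77.7 = 27.41 mg/L
Fraction remaining after one interval: r = e^(−kτ) = e^(−0.01920 × 64.3) = 0.2910
Before dose 3, 2 doses have been given (aged 1τ, 2τ).
C_trough = C₀ × (r + r²) = 27.41 × (0.2910 + 0.08468) = 10.30 mg/L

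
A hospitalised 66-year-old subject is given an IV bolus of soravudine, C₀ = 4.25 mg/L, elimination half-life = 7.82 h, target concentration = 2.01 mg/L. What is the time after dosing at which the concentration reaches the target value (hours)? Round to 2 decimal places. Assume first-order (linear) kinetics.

8.45 h

k = ln2 / t½ = 0.693147 / 7.82 = 0.08864 h⁻¹
t = ln(C₀ / C) / k = ln(4.250 / 2.01) / 0.08864
  = ln(2.114) / 0.08864 = 0.7486 / 0.08864 = 8.445 h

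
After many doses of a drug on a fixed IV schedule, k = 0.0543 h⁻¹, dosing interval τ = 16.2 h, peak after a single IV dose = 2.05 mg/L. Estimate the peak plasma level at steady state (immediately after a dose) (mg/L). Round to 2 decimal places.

e^(−kτ) = e^(−0.05430 × 16.2) = 0.4149
Accumulation ratio R = 1 / (1 − e^(−kτ)) = 1 / (1 − 0.4149) = 1.709
Steady-state peak = C₀ × R = 2.05 × 1.709 = 3.503 mg/L

3.50 mg/L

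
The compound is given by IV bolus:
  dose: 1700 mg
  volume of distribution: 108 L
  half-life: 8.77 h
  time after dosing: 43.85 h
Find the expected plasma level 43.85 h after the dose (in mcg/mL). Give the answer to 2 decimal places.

C₀ = Dose / Vd = 1700 / 108 = 15.74 mg/L
k = ln2 / t½ = 0.693147 / 8.77 = 0.07904 h⁻¹
t / t½ = 43.85 / 8.77 = 5 half-lives
C = C₀ × (1/2)^5 = 15.74 × 0.03125 = 0.4919 mg/L
(0.4919 mg/L = 0.4919 mcg/mL)

0.49 mcg/mL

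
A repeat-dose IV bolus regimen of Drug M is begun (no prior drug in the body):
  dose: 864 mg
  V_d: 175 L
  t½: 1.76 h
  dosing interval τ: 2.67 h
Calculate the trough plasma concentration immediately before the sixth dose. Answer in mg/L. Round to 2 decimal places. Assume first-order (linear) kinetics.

2.64 mg/L

C₀ per dose = Dose / Vd = 864 / 175 = 4.937 mg/L
k = ln2 / t½ = 0.693147 / 1.76 = 0.3938 h⁻¹
Fraction remaining after one interval: r = e^(−kτ) = e^(−0.3938 × 2.67) = 0.3494
Before dose 6, 5 doses have been given (aged 1τ, 2τ, 3τ, 4τ, 5τ).
C_trough = C₀ × (r + r² + … + r^5) = C₀ × r(1−r^5)/(1−r)
        = 4.937 × 0.3494 × (1 − 0.005207) / (1 − 0.3494) = 2.638 mg/L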